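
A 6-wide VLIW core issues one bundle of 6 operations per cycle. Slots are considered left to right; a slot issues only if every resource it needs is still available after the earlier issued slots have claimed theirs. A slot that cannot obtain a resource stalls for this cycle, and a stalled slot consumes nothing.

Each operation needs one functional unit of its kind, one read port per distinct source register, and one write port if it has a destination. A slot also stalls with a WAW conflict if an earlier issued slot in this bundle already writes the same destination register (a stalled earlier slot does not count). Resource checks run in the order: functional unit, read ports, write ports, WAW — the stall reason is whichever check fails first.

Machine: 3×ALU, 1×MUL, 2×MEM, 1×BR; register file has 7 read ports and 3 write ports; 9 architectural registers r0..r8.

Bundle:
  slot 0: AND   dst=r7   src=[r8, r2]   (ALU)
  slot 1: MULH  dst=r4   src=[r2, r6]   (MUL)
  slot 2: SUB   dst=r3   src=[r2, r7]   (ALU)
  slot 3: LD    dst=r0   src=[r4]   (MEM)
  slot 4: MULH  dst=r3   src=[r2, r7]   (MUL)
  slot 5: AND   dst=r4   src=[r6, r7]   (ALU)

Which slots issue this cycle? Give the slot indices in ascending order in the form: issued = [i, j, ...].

issued = [0, 1, 2]

[0] ALU needs rd=2 wr=1: ok; after: ALU=2 MUL=1 MEM=2 BR=1, R=5, W=2
[1] MUL needs rd=2 wr=1: ok; after: ALU=2 MUL=0 MEM=2 BR=1, R=3, W=1
[2] ALU needs rd=2 wr=1: ok; after: ALU=1 MUL=0 MEM=2 BR=1, R=1, W=0
[3] MEM needs rd=1 wr=1: WR_PORT; after: ALU=1 MUL=0 MEM=2 BR=1, R=1, W=0
[4] MUL needs rd=2 wr=1: FU; after: ALU=1 MUL=0 MEM=2 BR=1, R=1, W=0
[5] ALU needs rd=2 wr=1: RD_PORT; after: ALU=1 MUL=0 MEM=2 BR=1, R=1, W=0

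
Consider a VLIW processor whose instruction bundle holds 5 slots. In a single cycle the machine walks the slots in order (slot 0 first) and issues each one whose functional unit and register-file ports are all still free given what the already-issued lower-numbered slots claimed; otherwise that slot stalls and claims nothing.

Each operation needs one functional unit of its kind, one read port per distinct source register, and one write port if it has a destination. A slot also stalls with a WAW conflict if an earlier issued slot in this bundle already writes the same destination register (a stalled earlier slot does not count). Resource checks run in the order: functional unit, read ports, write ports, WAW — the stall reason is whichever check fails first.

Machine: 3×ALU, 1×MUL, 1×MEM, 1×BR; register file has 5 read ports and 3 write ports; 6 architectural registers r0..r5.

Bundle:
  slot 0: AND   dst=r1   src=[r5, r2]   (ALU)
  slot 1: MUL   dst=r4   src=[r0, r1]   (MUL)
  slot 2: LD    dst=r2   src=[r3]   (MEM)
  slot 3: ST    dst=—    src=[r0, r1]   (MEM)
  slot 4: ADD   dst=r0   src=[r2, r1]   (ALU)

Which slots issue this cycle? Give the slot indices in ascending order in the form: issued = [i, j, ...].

issued = [0, 1, 2]

(0) want 1×ALU +2rd +1wr — yes → AL2|MU1|ME1|BR1|rd3|wr2
(1) want 1×MUL +2rd +1wr — yes → AL2|MU0|ME1|BR1|rd1|wr1
(2) want 1×MEM +1rd +1wr — yes → AL2|MU0|ME0|BR1|rd0|wr0
(3) want 1×MEM +2rd +0wr — FU → AL2|MU0|ME0|BR1|rd0|wr0
(4) want 1×ALU +2rd +1wr — RD_PORT → AL2|MU0|ME0|BR1|rd0|wr0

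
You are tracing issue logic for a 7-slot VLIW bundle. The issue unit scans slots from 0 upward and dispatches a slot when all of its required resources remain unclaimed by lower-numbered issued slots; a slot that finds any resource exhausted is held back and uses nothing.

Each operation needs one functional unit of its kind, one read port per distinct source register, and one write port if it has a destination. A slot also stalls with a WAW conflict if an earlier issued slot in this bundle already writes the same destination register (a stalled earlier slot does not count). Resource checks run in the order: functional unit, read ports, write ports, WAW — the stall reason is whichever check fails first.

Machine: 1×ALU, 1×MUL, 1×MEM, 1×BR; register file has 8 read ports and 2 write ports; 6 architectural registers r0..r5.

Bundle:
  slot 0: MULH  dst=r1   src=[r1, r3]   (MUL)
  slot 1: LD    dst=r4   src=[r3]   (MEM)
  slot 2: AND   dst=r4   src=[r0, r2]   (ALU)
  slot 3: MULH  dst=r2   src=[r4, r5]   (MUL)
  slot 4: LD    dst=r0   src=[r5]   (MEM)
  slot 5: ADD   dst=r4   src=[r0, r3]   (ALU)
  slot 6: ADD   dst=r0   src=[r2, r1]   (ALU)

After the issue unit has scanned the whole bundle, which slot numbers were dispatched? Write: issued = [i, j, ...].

issued = [0, 1]

[0] MUL needs rd=2 wr=1: ok; after: ALU=1 MUL=0 MEM=1 BR=1, R=6, W=1
[1] MEM needs rd=1 wr=1: ok; after: ALU=1 MUL=0 MEM=0 BR=1, R=5, W=0
[2] ALU needs rd=2 wr=1: WR_PORT; after: ALU=1 MUL=0 MEM=0 BR=1, R=5, W=0
[3] MUL needs rd=2 wr=1: FU; after: ALU=1 MUL=0 MEM=0 BR=1, R=5, W=0
[4] MEM needs rd=1 wr=1: FU; after: ALU=1 MUL=0 MEM=0 BR=1, R=5, W=0
[5] ALU needs rd=2 wr=1: WR_PORT; after: ALU=1 MUL=0 MEM=0 BR=1, R=5, W=0
[6] ALU needs rd=2 wr=1: WR_PORT; after: ALU=1 MUL=0 MEM=0 BR=1, R=5, W=0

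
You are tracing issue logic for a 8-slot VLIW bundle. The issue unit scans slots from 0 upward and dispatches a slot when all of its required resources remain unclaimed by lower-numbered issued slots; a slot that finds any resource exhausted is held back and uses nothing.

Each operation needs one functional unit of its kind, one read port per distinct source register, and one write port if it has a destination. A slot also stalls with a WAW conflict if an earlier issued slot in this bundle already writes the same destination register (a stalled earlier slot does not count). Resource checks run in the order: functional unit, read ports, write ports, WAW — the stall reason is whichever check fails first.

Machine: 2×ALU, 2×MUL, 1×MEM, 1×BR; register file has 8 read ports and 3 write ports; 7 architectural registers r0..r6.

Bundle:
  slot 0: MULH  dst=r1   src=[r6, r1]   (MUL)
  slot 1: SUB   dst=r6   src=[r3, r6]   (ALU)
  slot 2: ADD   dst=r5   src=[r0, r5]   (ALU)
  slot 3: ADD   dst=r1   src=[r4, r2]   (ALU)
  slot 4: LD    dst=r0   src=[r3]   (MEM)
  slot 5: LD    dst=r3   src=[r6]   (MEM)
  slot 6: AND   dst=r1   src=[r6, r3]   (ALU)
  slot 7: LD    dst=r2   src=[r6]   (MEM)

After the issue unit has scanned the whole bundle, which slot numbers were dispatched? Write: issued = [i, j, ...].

#0 MUL src=r6,r1 dispatched  <A:2 Mu:1 Ld:1 B:1 rd:6 wr:2>
#1 ALU src=r3,r6 dispatched  <A:1 Mu:1 Ld:1 B:1 rd:4 wr:1>
#2 ALU src=r0,r5 dispatched  <A:0 Mu:1 Ld:1 B:1 rd:2 wr:0>
#3 ALU src=r4,r2 held:FU  <A:0 Mu:1 Ld:1 B:1 rd:2 wr:0>
#4 MEM src=r3 held:WR_PORT  <A:0 Mu:1 Ld:1 B:1 rd:2 wr:0>
#5 MEM src=r6 held:WR_PORT  <A:0 Mu:1 Ld:1 B:1 rd:2 wr:0>
#6 ALU src=r6,r3 held:FU  <A:0 Mu:1 Ld:1 B:1 rd:2 wr:0>
#7 MEM src=r6 held:WR_PORT  <A:0 Mu:1 Ld:1 B:1 rd:2 wr:0>

issued = [0, 1, 2]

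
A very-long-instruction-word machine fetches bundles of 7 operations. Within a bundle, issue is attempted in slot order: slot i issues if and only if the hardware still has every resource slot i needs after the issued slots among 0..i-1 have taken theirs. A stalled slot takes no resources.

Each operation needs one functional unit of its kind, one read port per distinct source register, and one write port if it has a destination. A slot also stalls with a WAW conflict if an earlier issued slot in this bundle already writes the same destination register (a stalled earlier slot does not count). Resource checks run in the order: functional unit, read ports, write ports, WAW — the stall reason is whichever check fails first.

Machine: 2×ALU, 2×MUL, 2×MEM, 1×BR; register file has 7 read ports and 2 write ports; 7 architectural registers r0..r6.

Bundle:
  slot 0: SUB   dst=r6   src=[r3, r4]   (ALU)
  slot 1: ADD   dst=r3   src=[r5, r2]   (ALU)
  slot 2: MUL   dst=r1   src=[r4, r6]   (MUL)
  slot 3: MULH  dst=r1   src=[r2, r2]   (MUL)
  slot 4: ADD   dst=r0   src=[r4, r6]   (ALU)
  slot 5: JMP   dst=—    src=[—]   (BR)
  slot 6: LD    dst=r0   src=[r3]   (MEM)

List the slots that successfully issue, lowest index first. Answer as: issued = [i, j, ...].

issued = [0, 1, 5]

#0 ALU src=r3,r4 dispatched  <A:1 Mu:2 Ld:2 B:1 rd:5 wr:1>
#1 ALU src=r5,r2 dispatched  <A:0 Mu:2 Ld:2 B:1 rd:3 wr:0>
#2 MUL src=r4,r6 held:WR_PORT  <A:0 Mu:2 Ld:2 B:1 rd:3 wr:0>
#3 MUL src=r2,r2 held:WR_PORT  <A:0 Mu:2 Ld:2 B:1 rd:3 wr:0>
#4 ALU src=r4,r6 held:FU  <A:0 Mu:2 Ld:2 B:1 rd:3 wr:0>
#5 BR src=- dispatched  <A:0 Mu:2 Ld:2 B:0 rd:3 wr:0>
#6 MEM src=r3 held:WR_PORT  <A:0 Mu:2 Ld:2 B:0 rd:3 wr:0>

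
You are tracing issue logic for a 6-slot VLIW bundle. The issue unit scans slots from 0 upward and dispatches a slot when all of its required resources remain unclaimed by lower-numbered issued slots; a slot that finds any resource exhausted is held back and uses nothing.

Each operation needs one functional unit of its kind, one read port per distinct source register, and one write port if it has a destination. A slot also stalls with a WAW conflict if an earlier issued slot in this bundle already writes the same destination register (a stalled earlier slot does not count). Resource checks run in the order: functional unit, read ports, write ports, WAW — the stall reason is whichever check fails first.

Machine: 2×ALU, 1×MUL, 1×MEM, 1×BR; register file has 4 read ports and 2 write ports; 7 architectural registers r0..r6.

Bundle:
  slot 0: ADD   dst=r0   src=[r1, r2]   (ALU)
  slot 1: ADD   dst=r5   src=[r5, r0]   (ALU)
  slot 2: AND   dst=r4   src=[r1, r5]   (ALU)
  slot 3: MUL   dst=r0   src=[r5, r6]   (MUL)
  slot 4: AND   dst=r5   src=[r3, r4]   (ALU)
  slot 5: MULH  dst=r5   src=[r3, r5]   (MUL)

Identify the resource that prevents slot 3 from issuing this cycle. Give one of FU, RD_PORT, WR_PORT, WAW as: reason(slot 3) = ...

(0) want 1×ALU +2rd +1wr — yes → AL1|MU1|ME1|BR1|rd2|wr1
(1) want 1×ALU +2rd +1wr — yes → AL0|MU1|ME1|BR1|rd0|wr0
(2) want 1×ALU +2rd +1wr — FU → AL0|MU1|ME1|BR1|rd0|wr0
(3) want 1×MUL +2rd +1wr — RD_PORT → AL0|MU1|ME1|BR1|rd0|wr0
(4) want 1×ALU +2rd +1wr — FU → AL0|MU1|ME1|BR1|rd0|wr0
(5) want 1×MUL +2rd +1wr — RD_PORT → AL0|MU1|ME1|BR1|rd0|wr0

reason(slot 3) = RD_PORT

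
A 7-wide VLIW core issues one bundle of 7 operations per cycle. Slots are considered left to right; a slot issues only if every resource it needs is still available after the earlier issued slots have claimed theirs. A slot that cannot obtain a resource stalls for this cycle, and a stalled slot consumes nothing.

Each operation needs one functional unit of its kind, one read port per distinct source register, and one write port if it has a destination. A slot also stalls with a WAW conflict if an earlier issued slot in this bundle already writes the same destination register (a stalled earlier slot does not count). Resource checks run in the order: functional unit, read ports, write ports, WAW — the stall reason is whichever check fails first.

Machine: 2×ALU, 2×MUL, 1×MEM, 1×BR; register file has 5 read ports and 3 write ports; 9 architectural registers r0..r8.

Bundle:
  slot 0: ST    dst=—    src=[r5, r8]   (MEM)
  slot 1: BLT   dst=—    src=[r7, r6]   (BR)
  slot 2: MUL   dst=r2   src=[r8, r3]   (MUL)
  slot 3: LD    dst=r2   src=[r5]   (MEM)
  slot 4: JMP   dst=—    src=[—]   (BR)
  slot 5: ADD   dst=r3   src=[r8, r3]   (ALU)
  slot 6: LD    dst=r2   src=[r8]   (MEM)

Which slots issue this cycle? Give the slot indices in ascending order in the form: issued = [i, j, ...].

issued = [0, 1]

  0. MEM ⇒ go  {2A/2Mu/0Ld/1B | 3r 3w}
  1. BR ⇒ go  {2A/2Mu/0Ld/0B | 1r 3w}
  2. MUL→r2 ⇒ no(RD_PORT)  {2A/2Mu/0Ld/0B | 1r 3w}
  3. MEM→r2 ⇒ no(FU)  {2A/2Mu/0Ld/0B | 1r 3w}
  4. BR ⇒ no(FU)  {2A/2Mu/0Ld/0B | 1r 3w}
  5. ALU→r3 ⇒ no(RD_PORT)  {2A/2Mu/0Ld/0B | 1r 3w}
  6. MEM→r2 ⇒ no(FU)  {2A/2Mu/0Ld/0B | 1r 3w}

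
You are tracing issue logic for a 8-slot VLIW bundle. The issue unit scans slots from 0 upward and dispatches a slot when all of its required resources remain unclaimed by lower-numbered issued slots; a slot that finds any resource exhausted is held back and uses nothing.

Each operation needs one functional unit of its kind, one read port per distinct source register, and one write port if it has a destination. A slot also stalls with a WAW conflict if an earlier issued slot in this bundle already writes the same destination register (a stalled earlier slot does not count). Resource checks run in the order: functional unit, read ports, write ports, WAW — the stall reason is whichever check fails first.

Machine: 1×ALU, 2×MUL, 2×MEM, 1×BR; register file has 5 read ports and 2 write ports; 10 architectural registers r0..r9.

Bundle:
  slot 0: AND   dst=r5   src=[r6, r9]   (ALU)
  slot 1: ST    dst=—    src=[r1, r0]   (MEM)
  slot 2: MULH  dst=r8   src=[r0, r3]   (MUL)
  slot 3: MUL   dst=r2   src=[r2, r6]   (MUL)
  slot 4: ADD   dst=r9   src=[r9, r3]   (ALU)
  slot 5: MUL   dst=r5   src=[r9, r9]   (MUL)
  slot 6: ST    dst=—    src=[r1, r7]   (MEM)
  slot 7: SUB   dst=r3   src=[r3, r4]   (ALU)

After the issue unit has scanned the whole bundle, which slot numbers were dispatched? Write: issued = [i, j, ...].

(0) want 1×ALU +2rd +1wr — yes → AL0|MU2|ME2|BR1|rd3|wr1
(1) want 1×MEM +2rd +0wr — yes → AL0|MU2|ME1|BR1|rd1|wr1
(2) want 1×MUL +2rd +1wr — RD_PORT → AL0|MU2|ME1|BR1|rd1|wr1
(3) want 1×MUL +2rd +1wr — RD_PORT → AL0|MU2|ME1|BR1|rd1|wr1
(4) want 1×ALU +2rd +1wr — FU → AL0|MU2|ME1|BR1|rd1|wr1
(5) want 1×MUL +1rd +1wr — WAW → AL0|MU2|ME1|BR1|rd1|wr1
(6) want 1×MEM +2rd +0wr — RD_PORT → AL0|MU2|ME1|BR1|rd1|wr1
(7) want 1×ALU +2rd +1wr — FU → AL0|MU2|ME1|BR1|rd1|wr1

issued = [0, 1]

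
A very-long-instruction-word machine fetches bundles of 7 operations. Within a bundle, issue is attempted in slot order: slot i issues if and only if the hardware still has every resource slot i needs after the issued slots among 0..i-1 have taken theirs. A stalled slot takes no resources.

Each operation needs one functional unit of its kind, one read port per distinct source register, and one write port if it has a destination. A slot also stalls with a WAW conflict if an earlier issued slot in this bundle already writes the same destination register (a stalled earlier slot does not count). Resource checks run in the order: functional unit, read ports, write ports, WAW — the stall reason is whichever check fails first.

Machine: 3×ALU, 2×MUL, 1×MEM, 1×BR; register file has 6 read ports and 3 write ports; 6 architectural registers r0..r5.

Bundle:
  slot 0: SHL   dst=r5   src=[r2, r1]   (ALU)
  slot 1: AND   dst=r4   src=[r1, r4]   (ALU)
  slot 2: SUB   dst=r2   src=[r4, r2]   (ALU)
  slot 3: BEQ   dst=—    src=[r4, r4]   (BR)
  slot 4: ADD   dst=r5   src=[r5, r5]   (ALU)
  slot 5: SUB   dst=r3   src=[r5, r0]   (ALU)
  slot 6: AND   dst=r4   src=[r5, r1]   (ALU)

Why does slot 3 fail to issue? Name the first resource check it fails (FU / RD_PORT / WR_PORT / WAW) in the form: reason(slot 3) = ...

reason(slot 3) = RD_PORT

  0. ALU→r5 ⇒ go  {2A/2Mu/1Ld/1B | 4r 2w}
  1. ALU→r4 ⇒ go  {1A/2Mu/1Ld/1B | 2r 1w}
  2. ALU→r2 ⇒ go  {0A/2Mu/1Ld/1B | 0r 0w}
  3. BR ⇒ no(RD_PORT)  {0A/2Mu/1Ld/1B | 0r 0w}
  4. ALU→r5 ⇒ no(FU)  {0A/2Mu/1Ld/1B | 0r 0w}
  5. ALU→r3 ⇒ no(FU)  {0A/2Mu/1Ld/1B | 0r 0w}
  6. ALU→r4 ⇒ no(FU)  {0A/2Mu/1Ld/1B | 0r 0w}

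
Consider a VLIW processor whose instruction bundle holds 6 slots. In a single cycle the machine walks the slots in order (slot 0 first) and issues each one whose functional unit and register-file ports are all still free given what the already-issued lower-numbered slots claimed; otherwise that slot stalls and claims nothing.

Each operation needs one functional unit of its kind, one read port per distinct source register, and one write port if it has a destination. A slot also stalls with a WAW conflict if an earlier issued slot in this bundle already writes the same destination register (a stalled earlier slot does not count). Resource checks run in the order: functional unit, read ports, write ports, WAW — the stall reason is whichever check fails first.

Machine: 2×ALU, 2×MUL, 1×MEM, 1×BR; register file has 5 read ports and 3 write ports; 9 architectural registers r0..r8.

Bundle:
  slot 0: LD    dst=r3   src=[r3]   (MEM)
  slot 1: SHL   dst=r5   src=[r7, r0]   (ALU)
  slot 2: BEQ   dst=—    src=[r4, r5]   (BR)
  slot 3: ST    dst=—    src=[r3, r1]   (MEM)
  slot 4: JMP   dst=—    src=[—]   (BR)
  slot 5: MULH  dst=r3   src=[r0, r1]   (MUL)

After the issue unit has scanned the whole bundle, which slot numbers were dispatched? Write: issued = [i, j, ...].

issued = [0, 1, 2]

[0] MEM needs rd=1 wr=1: ok; after: ALU=2 MUL=2 MEM=0 BR=1, R=4, W=2
[1] ALU needs rd=2 wr=1: ok; after: ALU=1 MUL=2 MEM=0 BR=1, R=2, W=1
[2] BR needs rd=2 wr=0: ok; after: ALU=1 MUL=2 MEM=0 BR=0, R=0, W=1
[3] MEM needs rd=2 wr=0: FU; after: ALU=1 MUL=2 MEM=0 BR=0, R=0, W=1
[4] BR needs rd=0 wr=0: FU; after: ALU=1 MUL=2 MEM=0 BR=0, R=0, W=1
[5] MUL needs rd=2 wr=1: RD_PORT; after: ALU=1 MUL=2 MEM=0 BR=0, R=0, W=1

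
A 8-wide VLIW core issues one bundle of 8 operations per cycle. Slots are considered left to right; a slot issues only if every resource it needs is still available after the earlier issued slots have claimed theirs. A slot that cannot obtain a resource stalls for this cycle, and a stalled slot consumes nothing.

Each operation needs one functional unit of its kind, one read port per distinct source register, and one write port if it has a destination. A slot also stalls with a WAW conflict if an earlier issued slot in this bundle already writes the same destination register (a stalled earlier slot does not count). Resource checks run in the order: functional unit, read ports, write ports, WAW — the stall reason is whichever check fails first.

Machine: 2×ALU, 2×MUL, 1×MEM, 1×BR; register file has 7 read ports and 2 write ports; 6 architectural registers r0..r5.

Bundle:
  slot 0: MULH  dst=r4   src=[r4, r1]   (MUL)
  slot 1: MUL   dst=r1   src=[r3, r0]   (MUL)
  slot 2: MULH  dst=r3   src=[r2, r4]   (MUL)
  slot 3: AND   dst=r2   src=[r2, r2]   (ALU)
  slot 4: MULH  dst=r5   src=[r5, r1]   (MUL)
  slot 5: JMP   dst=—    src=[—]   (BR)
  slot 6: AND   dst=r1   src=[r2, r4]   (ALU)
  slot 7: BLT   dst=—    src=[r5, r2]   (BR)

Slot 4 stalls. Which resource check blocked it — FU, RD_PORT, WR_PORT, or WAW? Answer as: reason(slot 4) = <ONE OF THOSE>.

(0) want 1×MUL +2rd +1wr — yes → AL2|MU1|ME1|BR1|rd5|wr1
(1) want 1×MUL +2rd +1wr — yes → AL2|MU0|ME1|BR1|rd3|wr0
(2) want 1×MUL +2rd +1wr — FU → AL2|MU0|ME1|BR1|rd3|wr0
(3) want 1×ALU +1rd +1wr — WR_PORT → AL2|MU0|ME1|BR1|rd3|wr0
(4) want 1×MUL +2rd +1wr — FU → AL2|MU0|ME1|BR1|rd3|wr0
(5) want 1×BR +0rd +0wr — yes → AL2|MU0|ME1|BR0|rd3|wr0
(6) want 1×ALU +2rd +1wr — WR_PORT → AL2|MU0|ME1|BR0|rd3|wr0
(7) want 1×BR +2rd +0wr — FU → AL2|MU0|ME1|BR0|rd3|wr0

reason(slot 4) = FU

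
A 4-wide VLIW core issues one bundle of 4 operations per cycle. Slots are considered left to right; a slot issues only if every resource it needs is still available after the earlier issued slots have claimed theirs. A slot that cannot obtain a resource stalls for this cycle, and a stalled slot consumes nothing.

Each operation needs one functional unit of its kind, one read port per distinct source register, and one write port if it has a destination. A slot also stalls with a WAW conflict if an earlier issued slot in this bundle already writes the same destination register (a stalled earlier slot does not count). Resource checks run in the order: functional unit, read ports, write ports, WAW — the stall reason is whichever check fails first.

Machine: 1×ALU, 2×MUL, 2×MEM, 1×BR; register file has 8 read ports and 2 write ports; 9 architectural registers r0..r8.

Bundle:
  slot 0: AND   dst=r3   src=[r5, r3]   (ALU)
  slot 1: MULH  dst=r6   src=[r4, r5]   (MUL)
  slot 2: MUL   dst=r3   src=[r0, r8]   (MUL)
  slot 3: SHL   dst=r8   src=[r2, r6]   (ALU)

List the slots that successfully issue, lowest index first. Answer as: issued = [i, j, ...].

slot 0 (ALU): ISSUE — free A0,Mu2,Ld2,B1 rp6 wp1
slot 1 (MUL): ISSUE — free A0,Mu1,Ld2,B1 rp4 wp0
slot 2 (MUL): stall WR_PORT — free A0,Mu1,Ld2,B1 rp4 wp0
slot 3 (ALU): stall FU — free A0,Mu1,Ld2,B1 rp4 wp0

issued = [0, 1]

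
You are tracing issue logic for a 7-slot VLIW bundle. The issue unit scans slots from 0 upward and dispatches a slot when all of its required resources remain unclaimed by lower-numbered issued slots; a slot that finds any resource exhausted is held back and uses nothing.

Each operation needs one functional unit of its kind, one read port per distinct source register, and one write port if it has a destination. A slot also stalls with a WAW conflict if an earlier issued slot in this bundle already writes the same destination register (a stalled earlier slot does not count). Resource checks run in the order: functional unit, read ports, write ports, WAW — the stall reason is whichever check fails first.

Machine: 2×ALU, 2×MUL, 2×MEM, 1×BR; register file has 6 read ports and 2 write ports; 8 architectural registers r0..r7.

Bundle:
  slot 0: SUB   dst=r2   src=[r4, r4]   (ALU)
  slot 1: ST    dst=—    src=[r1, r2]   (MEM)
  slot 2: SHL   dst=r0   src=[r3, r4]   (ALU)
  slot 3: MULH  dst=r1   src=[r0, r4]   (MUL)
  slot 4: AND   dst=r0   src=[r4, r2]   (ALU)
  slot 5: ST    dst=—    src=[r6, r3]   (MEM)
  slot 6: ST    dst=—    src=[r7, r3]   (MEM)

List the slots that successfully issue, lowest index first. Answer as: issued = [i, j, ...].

(0) want 1×ALU +1rd +1wr — yes → AL1|MU2|ME2|BR1|rd5|wr1
(1) want 1×MEM +2rd +0wr — yes → AL1|MU2|ME1|BR1|rd3|wr1
(2) want 1×ALU +2rd +1wr — yes → AL0|MU2|ME1|BR1|rd1|wr0
(3) want 1×MUL +2rd +1wr — RD_PORT → AL0|MU2|ME1|BR1|rd1|wr0
(4) want 1×ALU +2rd +1wr — FU → AL0|MU2|ME1|BR1|rd1|wr0
(5) want 1×MEM +2rd +0wr — RD_PORT → AL0|MU2|ME1|BR1|rd1|wr0
(6) want 1×MEM +2rd +0wr — RD_PORT → AL0|MU2|ME1|BR1|rd1|wr0

issued = [0, 1, 2]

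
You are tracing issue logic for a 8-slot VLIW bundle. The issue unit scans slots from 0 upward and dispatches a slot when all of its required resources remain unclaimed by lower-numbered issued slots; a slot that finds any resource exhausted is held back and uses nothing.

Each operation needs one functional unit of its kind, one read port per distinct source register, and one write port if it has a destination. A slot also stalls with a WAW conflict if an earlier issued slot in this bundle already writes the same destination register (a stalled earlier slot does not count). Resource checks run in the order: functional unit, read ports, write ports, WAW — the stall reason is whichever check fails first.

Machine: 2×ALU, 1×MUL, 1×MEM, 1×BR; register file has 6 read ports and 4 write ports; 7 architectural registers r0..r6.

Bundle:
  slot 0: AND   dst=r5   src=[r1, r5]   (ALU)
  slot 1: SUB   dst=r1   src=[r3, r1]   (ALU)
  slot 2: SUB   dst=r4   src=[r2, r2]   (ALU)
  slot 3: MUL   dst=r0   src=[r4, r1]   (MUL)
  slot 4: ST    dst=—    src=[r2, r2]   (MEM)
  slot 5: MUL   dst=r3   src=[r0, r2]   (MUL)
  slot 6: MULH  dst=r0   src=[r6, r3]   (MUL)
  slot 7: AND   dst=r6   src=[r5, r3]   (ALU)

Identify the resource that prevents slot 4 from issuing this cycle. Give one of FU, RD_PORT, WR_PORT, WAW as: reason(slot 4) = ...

slot 0 (ALU): ISSUE — free A1,Mu1,Ld1,B1 rp4 wp3
slot 1 (ALU): ISSUE — free A0,Mu1,Ld1,B1 rp2 wp2
slot 2 (ALU): stall FU — free A0,Mu1,Ld1,B1 rp2 wp2
slot 3 (MUL): ISSUE — free A0,Mu0,Ld1,B1 rp0 wp1
slot 4 (MEM): stall RD_PORT — free A0,Mu0,Ld1,B1 rp0 wp1
slot 5 (MUL): stall FU — free A0,Mu0,Ld1,B1 rp0 wp1
slot 6 (MUL): stall FU — free A0,Mu0,Ld1,B1 rp0 wp1
slot 7 (ALU): stall FU — free A0,Mu0,Ld1,B1 rp0 wp1

reason(slot 4) = RD_PORT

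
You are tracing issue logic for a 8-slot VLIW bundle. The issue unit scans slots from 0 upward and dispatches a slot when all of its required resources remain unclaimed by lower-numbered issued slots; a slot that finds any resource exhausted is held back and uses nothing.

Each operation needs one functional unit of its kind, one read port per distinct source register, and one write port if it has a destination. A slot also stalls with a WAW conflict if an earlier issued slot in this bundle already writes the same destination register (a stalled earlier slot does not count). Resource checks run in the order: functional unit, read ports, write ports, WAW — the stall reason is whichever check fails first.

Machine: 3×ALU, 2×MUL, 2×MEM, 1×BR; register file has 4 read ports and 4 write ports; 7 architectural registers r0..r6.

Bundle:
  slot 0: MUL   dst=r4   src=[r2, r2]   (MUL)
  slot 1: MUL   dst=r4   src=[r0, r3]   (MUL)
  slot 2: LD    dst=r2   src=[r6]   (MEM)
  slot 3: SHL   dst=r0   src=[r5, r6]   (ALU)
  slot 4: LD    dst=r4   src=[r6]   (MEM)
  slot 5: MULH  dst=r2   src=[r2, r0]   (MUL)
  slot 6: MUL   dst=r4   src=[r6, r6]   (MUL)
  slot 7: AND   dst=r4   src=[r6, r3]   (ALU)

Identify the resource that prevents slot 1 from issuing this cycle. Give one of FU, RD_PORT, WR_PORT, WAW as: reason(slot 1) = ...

reason(slot 1) = WAW

#0 MUL src=r2,r2 dispatched  <A:3 Mu:1 Ld:2 B:1 rd:3 wr:3>
#1 MUL src=r0,r3 held:WAW  <A:3 Mu:1 Ld:2 B:1 rd:3 wr:3>
#2 MEM src=r6 dispatched  <A:3 Mu:1 Ld:1 B:1 rd:2 wr:2>
#3 ALU src=r5,r6 dispatched  <A:2 Mu:1 Ld:1 B:1 rd:0 wr:1>
#4 MEM src=r6 held:RD_PORT  <A:2 Mu:1 Ld:1 B:1 rd:0 wr:1>
#5 MUL src=r2,r0 held:RD_PORT  <A:2 Mu:1 Ld:1 B:1 rd:0 wr:1>
#6 MUL src=r6,r6 held:RD_PORT  <A:2 Mu:1 Ld:1 B:1 rd:0 wr:1>
#7 ALU src=r6,r3 held:RD_PORT  <A:2 Mu:1 Ld:1 B:1 rd:0 wr:1>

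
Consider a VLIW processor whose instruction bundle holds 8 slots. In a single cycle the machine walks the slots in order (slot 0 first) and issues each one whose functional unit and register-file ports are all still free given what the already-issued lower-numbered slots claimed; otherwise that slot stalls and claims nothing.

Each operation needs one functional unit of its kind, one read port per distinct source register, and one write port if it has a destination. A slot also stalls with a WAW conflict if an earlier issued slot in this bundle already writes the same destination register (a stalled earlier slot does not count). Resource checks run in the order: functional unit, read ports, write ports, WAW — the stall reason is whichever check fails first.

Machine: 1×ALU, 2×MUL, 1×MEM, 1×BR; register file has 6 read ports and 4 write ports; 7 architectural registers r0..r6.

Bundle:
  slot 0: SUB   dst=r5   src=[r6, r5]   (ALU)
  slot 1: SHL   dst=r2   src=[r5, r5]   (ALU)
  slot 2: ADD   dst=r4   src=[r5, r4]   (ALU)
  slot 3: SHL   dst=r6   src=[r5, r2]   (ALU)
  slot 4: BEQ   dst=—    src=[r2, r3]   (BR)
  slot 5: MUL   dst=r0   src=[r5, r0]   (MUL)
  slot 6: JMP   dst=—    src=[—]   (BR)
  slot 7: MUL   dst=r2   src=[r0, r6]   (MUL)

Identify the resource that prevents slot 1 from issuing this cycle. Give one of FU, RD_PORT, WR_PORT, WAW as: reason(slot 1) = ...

reason(slot 1) = FU

#0 ALU src=r6,r5 dispatched  <A:0 Mu:2 Ld:1 B:1 rd:4 wr:3>
#1 ALU src=r5,r5 held:FU  <A:0 Mu:2 Ld:1 B:1 rd:4 wr:3>
#2 ALU src=r5,r4 held:FU  <A:0 Mu:2 Ld:1 B:1 rd:4 wr:3>
#3 ALU src=r5,r2 held:FU  <A:0 Mu:2 Ld:1 B:1 rd:4 wr:3>
#4 BR src=r2,r3 dispatched  <A:0 Mu:2 Ld:1 B:0 rd:2 wr:3>
#5 MUL src=r5,r0 dispatched  <A:0 Mu:1 Ld:1 B:0 rd:0 wr:2>
#6 BR src=- held:FU  <A:0 Mu:1 Ld:1 B:0 rd:0 wr:2>
#7 MUL src=r0,r6 held:RD_PORT  <A:0 Mu:1 Ld:1 B:0 rd:0 wr:2>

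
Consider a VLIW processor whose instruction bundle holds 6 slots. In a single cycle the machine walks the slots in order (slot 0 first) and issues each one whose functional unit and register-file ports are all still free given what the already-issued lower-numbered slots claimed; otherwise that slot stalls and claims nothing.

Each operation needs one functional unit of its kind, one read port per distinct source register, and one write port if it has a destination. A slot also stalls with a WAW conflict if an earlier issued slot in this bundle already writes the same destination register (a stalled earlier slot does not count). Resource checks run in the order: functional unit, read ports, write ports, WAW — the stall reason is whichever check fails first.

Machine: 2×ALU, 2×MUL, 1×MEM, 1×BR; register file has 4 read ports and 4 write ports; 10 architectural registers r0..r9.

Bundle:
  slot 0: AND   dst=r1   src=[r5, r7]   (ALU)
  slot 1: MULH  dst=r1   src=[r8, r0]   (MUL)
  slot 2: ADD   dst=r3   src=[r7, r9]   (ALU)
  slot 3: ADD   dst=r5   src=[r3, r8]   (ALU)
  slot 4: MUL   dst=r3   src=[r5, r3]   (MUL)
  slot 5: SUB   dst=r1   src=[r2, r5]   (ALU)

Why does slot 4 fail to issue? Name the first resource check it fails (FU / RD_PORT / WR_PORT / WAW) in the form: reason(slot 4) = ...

[0] ALU needs rd=2 wr=1: ok; after: ALU=1 MUL=2 MEM=1 BR=1, R=2, W=3
[1] MUL needs rd=2 wr=1: WAW; after: ALU=1 MUL=2 MEM=1 BR=1, R=2, W=3
[2] ALU needs rd=2 wr=1: ok; after: ALU=0 MUL=2 MEM=1 BR=1, R=0, W=2
[3] ALU needs rd=2 wr=1: FU; after: ALU=0 MUL=2 MEM=1 BR=1, R=0, W=2
[4] MUL needs rd=2 wr=1: RD_PORT; after: ALU=0 MUL=2 MEM=1 BR=1, R=0, W=2
[5] ALU needs rd=2 wr=1: FU; after: ALU=0 MUL=2 MEM=1 BR=1, R=0, W=2

reason(slot 4) = RD_PORT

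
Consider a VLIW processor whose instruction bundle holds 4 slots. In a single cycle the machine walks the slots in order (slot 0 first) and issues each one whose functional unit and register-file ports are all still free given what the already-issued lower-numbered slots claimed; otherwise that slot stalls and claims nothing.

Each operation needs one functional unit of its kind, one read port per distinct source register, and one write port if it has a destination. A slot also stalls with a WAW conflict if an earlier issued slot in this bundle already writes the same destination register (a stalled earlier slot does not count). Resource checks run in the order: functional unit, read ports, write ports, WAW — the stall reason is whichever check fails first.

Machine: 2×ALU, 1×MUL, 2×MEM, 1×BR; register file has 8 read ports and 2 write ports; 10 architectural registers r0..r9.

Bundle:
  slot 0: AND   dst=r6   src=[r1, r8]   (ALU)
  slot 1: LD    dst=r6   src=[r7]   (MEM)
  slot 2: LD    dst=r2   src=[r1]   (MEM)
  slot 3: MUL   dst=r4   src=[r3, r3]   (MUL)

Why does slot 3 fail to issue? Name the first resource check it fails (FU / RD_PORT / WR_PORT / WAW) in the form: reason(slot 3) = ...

reason(slot 3) = WR_PORT

(0) want 1×ALU +2rd +1wr — yes → AL1|MU1|ME2|BR1|rd6|wr1
(1) want 1×MEM +1rd +1wr — WAW → AL1|MU1|ME2|BR1|rd6|wr1
(2) want 1×MEM +1rd +1wr — yes → AL1|MU1|ME1|BR1|rd5|wr0
(3) want 1×MUL +1rd +1wr — WR_PORT → AL1|MU1|ME1|BR1|rd5|wr0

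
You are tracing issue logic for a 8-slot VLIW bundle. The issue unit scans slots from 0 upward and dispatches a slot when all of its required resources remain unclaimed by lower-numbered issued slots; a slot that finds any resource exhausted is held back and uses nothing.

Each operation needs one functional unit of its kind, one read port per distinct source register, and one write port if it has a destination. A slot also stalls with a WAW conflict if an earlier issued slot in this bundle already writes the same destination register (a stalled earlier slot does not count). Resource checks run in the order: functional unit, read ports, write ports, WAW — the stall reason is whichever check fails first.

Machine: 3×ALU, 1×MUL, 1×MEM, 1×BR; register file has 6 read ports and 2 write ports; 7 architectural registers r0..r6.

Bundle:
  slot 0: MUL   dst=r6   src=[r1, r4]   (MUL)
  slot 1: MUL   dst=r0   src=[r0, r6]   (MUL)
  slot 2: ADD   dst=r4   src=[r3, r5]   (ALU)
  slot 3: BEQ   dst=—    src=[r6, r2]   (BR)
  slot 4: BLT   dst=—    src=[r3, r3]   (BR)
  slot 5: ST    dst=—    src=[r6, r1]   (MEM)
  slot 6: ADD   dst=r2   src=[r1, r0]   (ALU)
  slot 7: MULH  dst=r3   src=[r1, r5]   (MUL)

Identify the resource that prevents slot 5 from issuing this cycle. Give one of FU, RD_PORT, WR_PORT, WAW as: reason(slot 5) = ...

reason(slot 5) = RD_PORT

slot 0 (MUL): ISSUE — free A3,Mu0,Ld1,B1 rp4 wp1
slot 1 (MUL): stall FU — free A3,Mu0,Ld1,B1 rp4 wp1
slot 2 (ALU): ISSUE — free A2,Mu0,Ld1,B1 rp2 wp0
slot 3 (BR): ISSUE — free A2,Mu0,Ld1,B0 rp0 wp0
slot 4 (BR): stall FU — free A2,Mu0,Ld1,B0 rp0 wp0
slot 5 (MEM): stall RD_PORT — free A2,Mu0,Ld1,B0 rp0 wp0
slot 6 (ALU): stall RD_PORT — free A2,Mu0,Ld1,B0 rp0 wp0
slot 7 (MUL): stall FU — free A2,Mu0,Ld1,B0 rp0 wp0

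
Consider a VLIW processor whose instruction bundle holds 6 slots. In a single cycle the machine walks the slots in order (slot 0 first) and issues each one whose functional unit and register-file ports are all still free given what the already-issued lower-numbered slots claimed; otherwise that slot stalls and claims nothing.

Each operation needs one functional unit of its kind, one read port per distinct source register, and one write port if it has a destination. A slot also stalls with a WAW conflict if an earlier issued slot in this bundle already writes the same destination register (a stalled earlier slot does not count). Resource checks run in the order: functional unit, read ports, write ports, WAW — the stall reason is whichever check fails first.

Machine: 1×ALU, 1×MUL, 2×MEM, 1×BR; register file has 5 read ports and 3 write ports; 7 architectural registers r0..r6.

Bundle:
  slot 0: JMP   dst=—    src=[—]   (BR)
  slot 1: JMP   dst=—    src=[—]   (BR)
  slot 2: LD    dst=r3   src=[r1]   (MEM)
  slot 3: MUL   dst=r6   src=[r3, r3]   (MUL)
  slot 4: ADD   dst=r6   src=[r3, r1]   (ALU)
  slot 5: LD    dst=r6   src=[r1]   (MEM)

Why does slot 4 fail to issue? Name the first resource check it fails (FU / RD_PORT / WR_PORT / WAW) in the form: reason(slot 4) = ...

reason(slot 4) = WAW

slot 0 (BR): ISSUE — free A1,Mu1,Ld2,B0 rp5 wp3
slot 1 (BR): stall FU — free A1,Mu1,Ld2,B0 rp5 wp3
slot 2 (MEM): ISSUE — free A1,Mu1,Ld1,B0 rp4 wp2
slot 3 (MUL): ISSUE — free A1,Mu0,Ld1,B0 rp3 wp1
slot 4 (ALU): stall WAW — free A1,Mu0,Ld1,B0 rp3 wp1
slot 5 (MEM): stall WAW — free A1,Mu0,Ld1,B0 rp3 wp1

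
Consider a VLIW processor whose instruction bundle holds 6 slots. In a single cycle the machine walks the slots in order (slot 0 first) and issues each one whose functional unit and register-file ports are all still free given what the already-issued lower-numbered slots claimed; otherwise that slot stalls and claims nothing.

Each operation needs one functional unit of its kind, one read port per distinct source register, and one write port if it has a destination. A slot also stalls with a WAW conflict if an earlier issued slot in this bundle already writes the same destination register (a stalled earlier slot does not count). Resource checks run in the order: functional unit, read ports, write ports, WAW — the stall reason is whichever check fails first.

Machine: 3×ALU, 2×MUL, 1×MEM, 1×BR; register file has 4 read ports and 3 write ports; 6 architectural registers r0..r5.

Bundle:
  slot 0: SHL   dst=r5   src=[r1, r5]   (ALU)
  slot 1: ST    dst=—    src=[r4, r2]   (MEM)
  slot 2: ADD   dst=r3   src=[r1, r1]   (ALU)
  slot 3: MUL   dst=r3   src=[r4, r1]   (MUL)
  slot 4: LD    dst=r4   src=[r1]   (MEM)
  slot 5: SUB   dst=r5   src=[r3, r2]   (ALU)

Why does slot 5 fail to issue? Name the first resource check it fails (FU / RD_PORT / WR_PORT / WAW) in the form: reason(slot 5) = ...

reason(slot 5) = RD_PORT

(0) want 1×ALU +2rd +1wr — yes → AL2|MU2|ME1|BR1|rd2|wr2
(1) want 1×MEM +2rd +0wr — yes → AL2|MU2|ME0|BR1|rd0|wr2
(2) want 1×ALU +1rd +1wr — RD_PORT → AL2|MU2|ME0|BR1|rd0|wr2
(3) want 1×MUL +2rd +1wr — RD_PORT → AL2|MU2|ME0|BR1|rd0|wr2
(4) want 1×MEM +1rd +1wr — FU → AL2|MU2|ME0|BR1|rd0|wr2
(5) want 1×ALU +2rd +1wr — RD_PORT → AL2|MU2|ME0|BR1|rd0|wr2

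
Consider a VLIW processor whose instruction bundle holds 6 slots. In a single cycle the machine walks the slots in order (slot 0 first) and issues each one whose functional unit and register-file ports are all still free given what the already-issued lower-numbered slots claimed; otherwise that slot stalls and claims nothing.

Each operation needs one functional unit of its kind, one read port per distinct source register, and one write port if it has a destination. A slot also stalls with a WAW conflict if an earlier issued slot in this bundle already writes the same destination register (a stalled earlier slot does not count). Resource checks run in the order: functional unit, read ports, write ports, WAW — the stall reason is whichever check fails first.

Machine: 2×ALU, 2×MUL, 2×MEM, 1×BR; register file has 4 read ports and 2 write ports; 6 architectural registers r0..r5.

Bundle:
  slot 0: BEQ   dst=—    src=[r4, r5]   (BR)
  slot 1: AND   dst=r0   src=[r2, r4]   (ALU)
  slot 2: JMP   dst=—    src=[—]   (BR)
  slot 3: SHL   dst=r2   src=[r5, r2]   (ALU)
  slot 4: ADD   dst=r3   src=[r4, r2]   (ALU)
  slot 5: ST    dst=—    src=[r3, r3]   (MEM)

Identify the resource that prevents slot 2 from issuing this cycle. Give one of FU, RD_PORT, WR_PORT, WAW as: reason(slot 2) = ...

slot 0 (BR): ISSUE — free A2,Mu2,Ld2,B0 rp2 wp2
slot 1 (ALU): ISSUE — free A1,Mu2,Ld2,B0 rp0 wp1
slot 2 (BR): stall FU — free A1,Mu2,Ld2,B0 rp0 wp1
slot 3 (ALU): stall RD_PORT — free A1,Mu2,Ld2,B0 rp0 wp1
slot 4 (ALU): stall RD_PORT — free A1,Mu2,Ld2,B0 rp0 wp1
slot 5 (MEM): stall RD_PORT — free A1,Mu2,Ld2,B0 rp0 wp1

reason(slot 2) = FU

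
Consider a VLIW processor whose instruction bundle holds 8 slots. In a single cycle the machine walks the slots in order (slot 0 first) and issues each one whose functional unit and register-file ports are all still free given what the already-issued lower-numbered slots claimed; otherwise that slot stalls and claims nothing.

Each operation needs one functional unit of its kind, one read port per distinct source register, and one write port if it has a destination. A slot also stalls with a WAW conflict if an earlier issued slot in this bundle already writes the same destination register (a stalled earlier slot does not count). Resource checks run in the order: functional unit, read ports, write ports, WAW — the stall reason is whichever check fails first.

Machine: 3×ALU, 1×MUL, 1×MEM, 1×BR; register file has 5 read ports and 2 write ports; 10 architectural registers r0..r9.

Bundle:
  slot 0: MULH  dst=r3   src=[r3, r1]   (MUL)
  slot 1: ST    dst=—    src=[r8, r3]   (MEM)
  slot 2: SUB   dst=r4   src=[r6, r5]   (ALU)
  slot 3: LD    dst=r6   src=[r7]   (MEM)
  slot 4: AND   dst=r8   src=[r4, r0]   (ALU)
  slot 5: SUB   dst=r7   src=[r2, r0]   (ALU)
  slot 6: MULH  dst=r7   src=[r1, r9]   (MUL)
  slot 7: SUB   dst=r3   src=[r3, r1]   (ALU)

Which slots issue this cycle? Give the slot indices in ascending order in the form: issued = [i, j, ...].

issued = [0, 1]

slot 0 (MUL): ISSUE — free A3,Mu0,Ld1,B1 rp3 wp1
slot 1 (MEM): ISSUE — free A3,Mu0,Ld0,B1 rp1 wp1
slot 2 (ALU): stall RD_PORT — free A3,Mu0,Ld0,B1 rp1 wp1
slot 3 (MEM): stall FU — free A3,Mu0,Ld0,B1 rp1 wp1
slot 4 (ALU): stall RD_PORT — free A3,Mu0,Ld0,B1 rp1 wp1
slot 5 (ALU): stall RD_PORT — free A3,Mu0,Ld0,B1 rp1 wp1
slot 6 (MUL): stall FU — free A3,Mu0,Ld0,B1 rp1 wp1
slot 7 (ALU): stall RD_PORT — free A3,Mu0,Ld0,B1 rp1 wp1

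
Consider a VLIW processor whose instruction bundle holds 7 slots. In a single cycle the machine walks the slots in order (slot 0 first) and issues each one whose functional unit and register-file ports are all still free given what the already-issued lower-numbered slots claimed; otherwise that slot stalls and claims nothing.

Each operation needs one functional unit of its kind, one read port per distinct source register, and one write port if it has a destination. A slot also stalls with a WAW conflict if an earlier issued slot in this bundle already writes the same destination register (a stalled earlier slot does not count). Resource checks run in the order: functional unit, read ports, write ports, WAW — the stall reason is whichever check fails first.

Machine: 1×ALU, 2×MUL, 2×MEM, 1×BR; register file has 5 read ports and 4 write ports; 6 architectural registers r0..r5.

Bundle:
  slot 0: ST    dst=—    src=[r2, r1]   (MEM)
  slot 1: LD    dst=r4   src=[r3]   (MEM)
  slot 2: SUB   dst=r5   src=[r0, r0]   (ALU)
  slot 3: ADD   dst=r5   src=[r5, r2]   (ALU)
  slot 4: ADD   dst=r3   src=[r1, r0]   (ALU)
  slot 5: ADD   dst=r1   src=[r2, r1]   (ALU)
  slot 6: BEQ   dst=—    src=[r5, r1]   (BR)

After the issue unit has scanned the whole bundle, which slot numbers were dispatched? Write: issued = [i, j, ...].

[0] MEM needs rd=2 wr=0: ok; after: ALU=1 MUL=2 MEM=1 BR=1, R=3, W=4
[1] MEM needs rd=1 wr=1: ok; after: ALU=1 MUL=2 MEM=0 BR=1, R=2, W=3
[2] ALU needs rd=1 wr=1: ok; after: ALU=0 MUL=2 MEM=0 BR=1, R=1, W=2
[3] ALU needs rd=2 wr=1: FU; after: ALU=0 MUL=2 MEM=0 BR=1, R=1, W=2
[4] ALU needs rd=2 wr=1: FU; after: ALU=0 MUL=2 MEM=0 BR=1, R=1, W=2
[5] ALU needs rd=2 wr=1: FU; after: ALU=0 MUL=2 MEM=0 BR=1, R=1, W=2
[6] BR needs rd=2 wr=0: RD_PORT; after: ALU=0 MUL=2 MEM=0 BR=1, R=1, W=2

issued = [0, 1, 2]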